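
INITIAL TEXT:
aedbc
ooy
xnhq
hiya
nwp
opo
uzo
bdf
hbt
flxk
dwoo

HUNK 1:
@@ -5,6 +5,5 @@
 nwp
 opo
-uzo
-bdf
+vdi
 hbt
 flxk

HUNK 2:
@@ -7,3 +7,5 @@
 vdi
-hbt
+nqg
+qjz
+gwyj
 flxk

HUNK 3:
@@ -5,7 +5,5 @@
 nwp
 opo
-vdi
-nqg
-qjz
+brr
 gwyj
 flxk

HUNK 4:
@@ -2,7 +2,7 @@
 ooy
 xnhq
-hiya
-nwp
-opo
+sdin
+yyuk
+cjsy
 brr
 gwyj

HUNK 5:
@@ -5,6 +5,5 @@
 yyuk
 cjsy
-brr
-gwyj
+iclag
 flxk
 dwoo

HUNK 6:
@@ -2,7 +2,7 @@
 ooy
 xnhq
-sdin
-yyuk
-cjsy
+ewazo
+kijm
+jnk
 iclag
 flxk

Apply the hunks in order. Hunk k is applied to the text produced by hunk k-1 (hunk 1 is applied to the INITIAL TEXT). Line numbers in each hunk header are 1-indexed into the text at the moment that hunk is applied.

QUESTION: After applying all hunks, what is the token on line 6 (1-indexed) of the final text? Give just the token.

Hunk 1: at line 5 remove [uzo,bdf] add [vdi] -> 10 lines: aedbc ooy xnhq hiya nwp opo vdi hbt flxk dwoo
Hunk 2: at line 7 remove [hbt] add [nqg,qjz,gwyj] -> 12 lines: aedbc ooy xnhq hiya nwp opo vdi nqg qjz gwyj flxk dwoo
Hunk 3: at line 5 remove [vdi,nqg,qjz] add [brr] -> 10 lines: aedbc ooy xnhq hiya nwp opo brr gwyj flxk dwoo
Hunk 4: at line 2 remove [hiya,nwp,opo] add [sdin,yyuk,cjsy] -> 10 lines: aedbc ooy xnhq sdin yyuk cjsy brr gwyj flxk dwoo
Hunk 5: at line 5 remove [brr,gwyj] add [iclag] -> 9 lines: aedbc ooy xnhq sdin yyuk cjsy iclag flxk dwoo
Hunk 6: at line 2 remove [sdin,yyuk,cjsy] add [ewazo,kijm,jnk] -> 9 lines: aedbc ooy xnhq ewazo kijm jnk iclag flxk dwoo
Final line 6: jnk

Answer: jnk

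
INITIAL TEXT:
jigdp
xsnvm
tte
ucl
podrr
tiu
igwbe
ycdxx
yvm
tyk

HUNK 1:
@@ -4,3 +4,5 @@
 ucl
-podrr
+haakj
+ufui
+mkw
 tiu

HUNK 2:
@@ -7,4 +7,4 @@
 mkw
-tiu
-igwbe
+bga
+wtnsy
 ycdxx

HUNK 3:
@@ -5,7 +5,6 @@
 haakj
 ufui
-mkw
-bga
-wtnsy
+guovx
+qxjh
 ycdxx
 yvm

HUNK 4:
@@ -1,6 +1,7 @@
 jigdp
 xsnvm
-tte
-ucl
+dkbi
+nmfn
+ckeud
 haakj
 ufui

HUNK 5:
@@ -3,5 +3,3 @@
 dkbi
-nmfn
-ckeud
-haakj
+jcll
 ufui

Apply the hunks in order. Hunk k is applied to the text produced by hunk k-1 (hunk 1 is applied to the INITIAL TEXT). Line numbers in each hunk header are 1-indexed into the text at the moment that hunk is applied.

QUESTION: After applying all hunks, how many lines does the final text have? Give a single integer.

Hunk 1: at line 4 remove [podrr] add [haakj,ufui,mkw] -> 12 lines: jigdp xsnvm tte ucl haakj ufui mkw tiu igwbe ycdxx yvm tyk
Hunk 2: at line 7 remove [tiu,igwbe] add [bga,wtnsy] -> 12 lines: jigdp xsnvm tte ucl haakj ufui mkw bga wtnsy ycdxx yvm tyk
Hunk 3: at line 5 remove [mkw,bga,wtnsy] add [guovx,qxjh] -> 11 lines: jigdp xsnvm tte ucl haakj ufui guovx qxjh ycdxx yvm tyk
Hunk 4: at line 1 remove [tte,ucl] add [dkbi,nmfn,ckeud] -> 12 lines: jigdp xsnvm dkbi nmfn ckeud haakj ufui guovx qxjh ycdxx yvm tyk
Hunk 5: at line 3 remove [nmfn,ckeud,haakj] add [jcll] -> 10 lines: jigdp xsnvm dkbi jcll ufui guovx qxjh ycdxx yvm tyk
Final line count: 10

Answer: 10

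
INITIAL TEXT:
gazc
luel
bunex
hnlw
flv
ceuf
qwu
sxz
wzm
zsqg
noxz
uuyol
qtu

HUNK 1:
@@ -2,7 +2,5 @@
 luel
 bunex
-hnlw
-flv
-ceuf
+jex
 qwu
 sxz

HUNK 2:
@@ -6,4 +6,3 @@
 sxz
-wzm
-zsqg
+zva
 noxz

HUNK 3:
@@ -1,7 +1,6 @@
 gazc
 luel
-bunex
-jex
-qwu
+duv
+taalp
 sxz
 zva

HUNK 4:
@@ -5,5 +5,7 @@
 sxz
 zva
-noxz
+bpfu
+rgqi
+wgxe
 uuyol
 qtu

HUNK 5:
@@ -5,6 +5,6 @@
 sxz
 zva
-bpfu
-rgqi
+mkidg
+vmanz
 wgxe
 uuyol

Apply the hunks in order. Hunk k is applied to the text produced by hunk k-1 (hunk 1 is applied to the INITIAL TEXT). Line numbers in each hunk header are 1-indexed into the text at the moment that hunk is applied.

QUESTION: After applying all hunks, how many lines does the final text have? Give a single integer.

Answer: 11

Derivation:
Hunk 1: at line 2 remove [hnlw,flv,ceuf] add [jex] -> 11 lines: gazc luel bunex jex qwu sxz wzm zsqg noxz uuyol qtu
Hunk 2: at line 6 remove [wzm,zsqg] add [zva] -> 10 lines: gazc luel bunex jex qwu sxz zva noxz uuyol qtu
Hunk 3: at line 1 remove [bunex,jex,qwu] add [duv,taalp] -> 9 lines: gazc luel duv taalp sxz zva noxz uuyol qtu
Hunk 4: at line 5 remove [noxz] add [bpfu,rgqi,wgxe] -> 11 lines: gazc luel duv taalp sxz zva bpfu rgqi wgxe uuyol qtu
Hunk 5: at line 5 remove [bpfu,rgqi] add [mkidg,vmanz] -> 11 lines: gazc luel duv taalp sxz zva mkidg vmanz wgxe uuyol qtu
Final line count: 11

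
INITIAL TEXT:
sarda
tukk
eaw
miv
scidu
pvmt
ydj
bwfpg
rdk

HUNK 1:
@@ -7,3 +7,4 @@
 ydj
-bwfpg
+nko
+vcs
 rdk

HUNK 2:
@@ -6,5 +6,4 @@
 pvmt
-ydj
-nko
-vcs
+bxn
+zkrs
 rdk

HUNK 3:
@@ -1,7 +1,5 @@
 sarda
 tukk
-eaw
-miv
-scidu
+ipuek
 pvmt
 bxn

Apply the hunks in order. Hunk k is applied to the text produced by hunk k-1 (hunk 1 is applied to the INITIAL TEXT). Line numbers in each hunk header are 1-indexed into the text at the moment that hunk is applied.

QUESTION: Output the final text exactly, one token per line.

Hunk 1: at line 7 remove [bwfpg] add [nko,vcs] -> 10 lines: sarda tukk eaw miv scidu pvmt ydj nko vcs rdk
Hunk 2: at line 6 remove [ydj,nko,vcs] add [bxn,zkrs] -> 9 lines: sarda tukk eaw miv scidu pvmt bxn zkrs rdk
Hunk 3: at line 1 remove [eaw,miv,scidu] add [ipuek] -> 7 lines: sarda tukk ipuek pvmt bxn zkrs rdk

Answer: sarda
tukk
ipuek
pvmt
bxn
zkrs
rdk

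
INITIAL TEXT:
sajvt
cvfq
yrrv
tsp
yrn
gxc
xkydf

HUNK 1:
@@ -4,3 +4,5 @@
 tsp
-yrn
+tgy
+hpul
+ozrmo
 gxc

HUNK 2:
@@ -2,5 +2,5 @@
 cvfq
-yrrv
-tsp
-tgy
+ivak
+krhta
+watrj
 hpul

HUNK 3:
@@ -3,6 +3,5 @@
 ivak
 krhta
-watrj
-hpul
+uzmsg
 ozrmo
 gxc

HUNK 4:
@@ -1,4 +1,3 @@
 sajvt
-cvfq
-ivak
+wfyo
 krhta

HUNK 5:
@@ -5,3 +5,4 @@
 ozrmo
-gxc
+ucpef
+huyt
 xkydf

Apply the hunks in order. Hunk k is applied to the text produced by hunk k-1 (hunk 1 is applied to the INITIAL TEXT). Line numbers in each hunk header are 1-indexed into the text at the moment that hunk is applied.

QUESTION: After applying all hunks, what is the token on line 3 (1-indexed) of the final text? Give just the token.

Answer: krhta

Derivation:
Hunk 1: at line 4 remove [yrn] add [tgy,hpul,ozrmo] -> 9 lines: sajvt cvfq yrrv tsp tgy hpul ozrmo gxc xkydf
Hunk 2: at line 2 remove [yrrv,tsp,tgy] add [ivak,krhta,watrj] -> 9 lines: sajvt cvfq ivak krhta watrj hpul ozrmo gxc xkydf
Hunk 3: at line 3 remove [watrj,hpul] add [uzmsg] -> 8 lines: sajvt cvfq ivak krhta uzmsg ozrmo gxc xkydf
Hunk 4: at line 1 remove [cvfq,ivak] add [wfyo] -> 7 lines: sajvt wfyo krhta uzmsg ozrmo gxc xkydf
Hunk 5: at line 5 remove [gxc] add [ucpef,huyt] -> 8 lines: sajvt wfyo krhta uzmsg ozrmo ucpef huyt xkydf
Final line 3: krhta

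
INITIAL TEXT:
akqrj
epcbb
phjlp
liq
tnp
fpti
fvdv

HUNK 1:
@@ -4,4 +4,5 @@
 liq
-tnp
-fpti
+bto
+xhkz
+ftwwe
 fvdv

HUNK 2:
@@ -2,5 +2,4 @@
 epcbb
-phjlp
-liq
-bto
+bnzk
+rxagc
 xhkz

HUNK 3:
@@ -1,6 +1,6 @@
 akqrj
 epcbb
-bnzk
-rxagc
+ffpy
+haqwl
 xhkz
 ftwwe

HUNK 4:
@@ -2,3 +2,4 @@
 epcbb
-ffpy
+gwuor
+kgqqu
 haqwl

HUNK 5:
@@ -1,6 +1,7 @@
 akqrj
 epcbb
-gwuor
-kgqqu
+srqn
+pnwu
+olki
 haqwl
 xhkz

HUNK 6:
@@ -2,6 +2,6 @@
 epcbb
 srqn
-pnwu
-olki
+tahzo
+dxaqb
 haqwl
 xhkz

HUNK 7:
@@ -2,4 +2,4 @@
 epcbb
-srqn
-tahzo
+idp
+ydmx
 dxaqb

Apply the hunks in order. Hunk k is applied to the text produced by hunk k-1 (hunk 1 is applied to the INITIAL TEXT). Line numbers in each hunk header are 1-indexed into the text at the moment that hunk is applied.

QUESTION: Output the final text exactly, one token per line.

Answer: akqrj
epcbb
idp
ydmx
dxaqb
haqwl
xhkz
ftwwe
fvdv

Derivation:
Hunk 1: at line 4 remove [tnp,fpti] add [bto,xhkz,ftwwe] -> 8 lines: akqrj epcbb phjlp liq bto xhkz ftwwe fvdv
Hunk 2: at line 2 remove [phjlp,liq,bto] add [bnzk,rxagc] -> 7 lines: akqrj epcbb bnzk rxagc xhkz ftwwe fvdv
Hunk 3: at line 1 remove [bnzk,rxagc] add [ffpy,haqwl] -> 7 lines: akqrj epcbb ffpy haqwl xhkz ftwwe fvdv
Hunk 4: at line 2 remove [ffpy] add [gwuor,kgqqu] -> 8 lines: akqrj epcbb gwuor kgqqu haqwl xhkz ftwwe fvdv
Hunk 5: at line 1 remove [gwuor,kgqqu] add [srqn,pnwu,olki] -> 9 lines: akqrj epcbb srqn pnwu olki haqwl xhkz ftwwe fvdv
Hunk 6: at line 2 remove [pnwu,olki] add [tahzo,dxaqb] -> 9 lines: akqrj epcbb srqn tahzo dxaqb haqwl xhkz ftwwe fvdv
Hunk 7: at line 2 remove [srqn,tahzo] add [idp,ydmx] -> 9 lines: akqrj epcbb idp ydmx dxaqb haqwl xhkz ftwwe fvdv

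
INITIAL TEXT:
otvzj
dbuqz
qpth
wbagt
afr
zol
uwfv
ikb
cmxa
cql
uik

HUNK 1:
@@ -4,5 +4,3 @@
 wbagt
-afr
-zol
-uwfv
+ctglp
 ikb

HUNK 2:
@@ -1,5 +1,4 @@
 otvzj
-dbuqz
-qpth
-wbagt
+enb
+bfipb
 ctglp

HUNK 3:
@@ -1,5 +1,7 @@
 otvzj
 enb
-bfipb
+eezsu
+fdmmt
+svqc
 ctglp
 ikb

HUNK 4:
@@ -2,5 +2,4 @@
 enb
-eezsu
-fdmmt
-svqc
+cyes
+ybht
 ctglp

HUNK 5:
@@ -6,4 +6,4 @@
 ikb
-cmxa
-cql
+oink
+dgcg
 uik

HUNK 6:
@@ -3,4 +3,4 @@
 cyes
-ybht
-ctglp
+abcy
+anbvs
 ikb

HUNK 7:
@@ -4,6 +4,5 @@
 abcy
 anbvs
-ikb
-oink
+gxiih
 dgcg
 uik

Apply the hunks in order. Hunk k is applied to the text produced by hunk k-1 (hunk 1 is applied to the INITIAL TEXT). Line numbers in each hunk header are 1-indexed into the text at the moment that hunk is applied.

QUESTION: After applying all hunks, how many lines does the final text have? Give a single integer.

Answer: 8

Derivation:
Hunk 1: at line 4 remove [afr,zol,uwfv] add [ctglp] -> 9 lines: otvzj dbuqz qpth wbagt ctglp ikb cmxa cql uik
Hunk 2: at line 1 remove [dbuqz,qpth,wbagt] add [enb,bfipb] -> 8 lines: otvzj enb bfipb ctglp ikb cmxa cql uik
Hunk 3: at line 1 remove [bfipb] add [eezsu,fdmmt,svqc] -> 10 lines: otvzj enb eezsu fdmmt svqc ctglp ikb cmxa cql uik
Hunk 4: at line 2 remove [eezsu,fdmmt,svqc] add [cyes,ybht] -> 9 lines: otvzj enb cyes ybht ctglp ikb cmxa cql uik
Hunk 5: at line 6 remove [cmxa,cql] add [oink,dgcg] -> 9 lines: otvzj enb cyes ybht ctglp ikb oink dgcg uik
Hunk 6: at line 3 remove [ybht,ctglp] add [abcy,anbvs] -> 9 lines: otvzj enb cyes abcy anbvs ikb oink dgcg uik
Hunk 7: at line 4 remove [ikb,oink] add [gxiih] -> 8 lines: otvzj enb cyes abcy anbvs gxiih dgcg uik
Final line count: 8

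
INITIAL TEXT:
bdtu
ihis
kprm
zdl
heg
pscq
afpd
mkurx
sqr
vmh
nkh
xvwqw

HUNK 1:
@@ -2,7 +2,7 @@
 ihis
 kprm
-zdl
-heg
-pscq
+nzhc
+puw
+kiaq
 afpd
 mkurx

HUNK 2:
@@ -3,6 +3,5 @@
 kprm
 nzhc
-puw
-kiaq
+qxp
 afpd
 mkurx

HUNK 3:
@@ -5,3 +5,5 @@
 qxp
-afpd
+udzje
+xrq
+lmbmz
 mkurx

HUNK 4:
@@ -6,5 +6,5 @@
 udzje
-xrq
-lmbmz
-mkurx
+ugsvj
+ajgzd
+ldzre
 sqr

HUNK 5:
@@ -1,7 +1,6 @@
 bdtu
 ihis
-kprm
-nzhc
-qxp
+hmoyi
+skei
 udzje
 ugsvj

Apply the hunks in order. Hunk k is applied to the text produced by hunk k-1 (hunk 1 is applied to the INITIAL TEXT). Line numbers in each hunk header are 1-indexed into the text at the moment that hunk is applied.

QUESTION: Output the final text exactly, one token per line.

Answer: bdtu
ihis
hmoyi
skei
udzje
ugsvj
ajgzd
ldzre
sqr
vmh
nkh
xvwqw

Derivation:
Hunk 1: at line 2 remove [zdl,heg,pscq] add [nzhc,puw,kiaq] -> 12 lines: bdtu ihis kprm nzhc puw kiaq afpd mkurx sqr vmh nkh xvwqw
Hunk 2: at line 3 remove [puw,kiaq] add [qxp] -> 11 lines: bdtu ihis kprm nzhc qxp afpd mkurx sqr vmh nkh xvwqw
Hunk 3: at line 5 remove [afpd] add [udzje,xrq,lmbmz] -> 13 lines: bdtu ihis kprm nzhc qxp udzje xrq lmbmz mkurx sqr vmh nkh xvwqw
Hunk 4: at line 6 remove [xrq,lmbmz,mkurx] add [ugsvj,ajgzd,ldzre] -> 13 lines: bdtu ihis kprm nzhc qxp udzje ugsvj ajgzd ldzre sqr vmh nkh xvwqw
Hunk 5: at line 1 remove [kprm,nzhc,qxp] add [hmoyi,skei] -> 12 lines: bdtu ihis hmoyi skei udzje ugsvj ajgzd ldzre sqr vmh nkh xvwqw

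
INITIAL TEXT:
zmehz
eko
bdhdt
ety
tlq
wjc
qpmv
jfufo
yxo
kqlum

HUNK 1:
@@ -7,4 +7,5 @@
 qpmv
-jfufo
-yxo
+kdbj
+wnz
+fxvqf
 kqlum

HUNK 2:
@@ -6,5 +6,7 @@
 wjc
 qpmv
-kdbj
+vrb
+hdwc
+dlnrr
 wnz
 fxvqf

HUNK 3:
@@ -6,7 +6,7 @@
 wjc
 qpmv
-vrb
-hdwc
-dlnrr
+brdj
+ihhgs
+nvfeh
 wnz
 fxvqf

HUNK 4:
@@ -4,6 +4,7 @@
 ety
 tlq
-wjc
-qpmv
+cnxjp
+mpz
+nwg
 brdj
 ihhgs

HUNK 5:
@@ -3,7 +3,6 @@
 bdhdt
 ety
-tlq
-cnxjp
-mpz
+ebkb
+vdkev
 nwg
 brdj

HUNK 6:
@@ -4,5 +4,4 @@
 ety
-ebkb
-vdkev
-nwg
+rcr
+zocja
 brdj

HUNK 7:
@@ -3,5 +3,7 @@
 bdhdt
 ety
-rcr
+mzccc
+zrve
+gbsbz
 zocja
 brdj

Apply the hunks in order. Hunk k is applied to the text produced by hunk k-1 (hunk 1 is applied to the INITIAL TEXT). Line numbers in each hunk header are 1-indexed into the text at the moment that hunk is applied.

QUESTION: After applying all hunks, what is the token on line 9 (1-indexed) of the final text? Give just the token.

Hunk 1: at line 7 remove [jfufo,yxo] add [kdbj,wnz,fxvqf] -> 11 lines: zmehz eko bdhdt ety tlq wjc qpmv kdbj wnz fxvqf kqlum
Hunk 2: at line 6 remove [kdbj] add [vrb,hdwc,dlnrr] -> 13 lines: zmehz eko bdhdt ety tlq wjc qpmv vrb hdwc dlnrr wnz fxvqf kqlum
Hunk 3: at line 6 remove [vrb,hdwc,dlnrr] add [brdj,ihhgs,nvfeh] -> 13 lines: zmehz eko bdhdt ety tlq wjc qpmv brdj ihhgs nvfeh wnz fxvqf kqlum
Hunk 4: at line 4 remove [wjc,qpmv] add [cnxjp,mpz,nwg] -> 14 lines: zmehz eko bdhdt ety tlq cnxjp mpz nwg brdj ihhgs nvfeh wnz fxvqf kqlum
Hunk 5: at line 3 remove [tlq,cnxjp,mpz] add [ebkb,vdkev] -> 13 lines: zmehz eko bdhdt ety ebkb vdkev nwg brdj ihhgs nvfeh wnz fxvqf kqlum
Hunk 6: at line 4 remove [ebkb,vdkev,nwg] add [rcr,zocja] -> 12 lines: zmehz eko bdhdt ety rcr zocja brdj ihhgs nvfeh wnz fxvqf kqlum
Hunk 7: at line 3 remove [rcr] add [mzccc,zrve,gbsbz] -> 14 lines: zmehz eko bdhdt ety mzccc zrve gbsbz zocja brdj ihhgs nvfeh wnz fxvqf kqlum
Final line 9: brdj

Answer: brdj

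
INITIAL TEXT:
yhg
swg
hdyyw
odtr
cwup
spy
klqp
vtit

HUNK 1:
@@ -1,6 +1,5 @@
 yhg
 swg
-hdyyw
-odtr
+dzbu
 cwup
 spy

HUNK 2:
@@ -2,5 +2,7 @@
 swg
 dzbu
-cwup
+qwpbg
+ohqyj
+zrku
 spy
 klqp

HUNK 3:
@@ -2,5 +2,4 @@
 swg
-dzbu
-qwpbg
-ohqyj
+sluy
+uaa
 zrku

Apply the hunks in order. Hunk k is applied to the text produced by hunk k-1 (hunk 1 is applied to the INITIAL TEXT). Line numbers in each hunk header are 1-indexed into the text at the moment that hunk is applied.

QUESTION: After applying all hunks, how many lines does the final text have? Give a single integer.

Hunk 1: at line 1 remove [hdyyw,odtr] add [dzbu] -> 7 lines: yhg swg dzbu cwup spy klqp vtit
Hunk 2: at line 2 remove [cwup] add [qwpbg,ohqyj,zrku] -> 9 lines: yhg swg dzbu qwpbg ohqyj zrku spy klqp vtit
Hunk 3: at line 2 remove [dzbu,qwpbg,ohqyj] add [sluy,uaa] -> 8 lines: yhg swg sluy uaa zrku spy klqp vtit
Final line count: 8

Answer: 8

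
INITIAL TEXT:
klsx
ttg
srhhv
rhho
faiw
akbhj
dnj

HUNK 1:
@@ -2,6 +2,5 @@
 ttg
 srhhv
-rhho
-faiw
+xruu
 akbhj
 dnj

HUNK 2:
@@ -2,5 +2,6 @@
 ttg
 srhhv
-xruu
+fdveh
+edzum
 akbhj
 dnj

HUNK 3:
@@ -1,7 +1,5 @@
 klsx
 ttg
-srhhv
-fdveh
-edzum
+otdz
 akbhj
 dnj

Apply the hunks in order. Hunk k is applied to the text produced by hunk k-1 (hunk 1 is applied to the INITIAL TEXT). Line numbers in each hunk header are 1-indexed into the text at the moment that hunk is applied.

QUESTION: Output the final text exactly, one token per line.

Answer: klsx
ttg
otdz
akbhj
dnj

Derivation:
Hunk 1: at line 2 remove [rhho,faiw] add [xruu] -> 6 lines: klsx ttg srhhv xruu akbhj dnj
Hunk 2: at line 2 remove [xruu] add [fdveh,edzum] -> 7 lines: klsx ttg srhhv fdveh edzum akbhj dnj
Hunk 3: at line 1 remove [srhhv,fdveh,edzum] add [otdz] -> 5 lines: klsx ttg otdz akbhj dnj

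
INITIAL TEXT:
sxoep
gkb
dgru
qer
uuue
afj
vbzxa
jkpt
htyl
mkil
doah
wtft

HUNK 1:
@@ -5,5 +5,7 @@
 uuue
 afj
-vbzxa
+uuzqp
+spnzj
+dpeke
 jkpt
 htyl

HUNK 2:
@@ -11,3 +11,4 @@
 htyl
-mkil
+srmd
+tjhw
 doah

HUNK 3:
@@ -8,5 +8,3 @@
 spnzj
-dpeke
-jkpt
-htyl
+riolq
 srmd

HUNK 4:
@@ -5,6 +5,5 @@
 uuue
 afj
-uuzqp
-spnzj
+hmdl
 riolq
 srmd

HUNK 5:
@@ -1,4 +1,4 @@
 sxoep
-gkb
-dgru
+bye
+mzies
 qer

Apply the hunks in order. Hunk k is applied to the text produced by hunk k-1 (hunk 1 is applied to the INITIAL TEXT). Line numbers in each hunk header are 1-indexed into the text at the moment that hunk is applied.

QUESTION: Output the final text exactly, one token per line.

Hunk 1: at line 5 remove [vbzxa] add [uuzqp,spnzj,dpeke] -> 14 lines: sxoep gkb dgru qer uuue afj uuzqp spnzj dpeke jkpt htyl mkil doah wtft
Hunk 2: at line 11 remove [mkil] add [srmd,tjhw] -> 15 lines: sxoep gkb dgru qer uuue afj uuzqp spnzj dpeke jkpt htyl srmd tjhw doah wtft
Hunk 3: at line 8 remove [dpeke,jkpt,htyl] add [riolq] -> 13 lines: sxoep gkb dgru qer uuue afj uuzqp spnzj riolq srmd tjhw doah wtft
Hunk 4: at line 5 remove [uuzqp,spnzj] add [hmdl] -> 12 lines: sxoep gkb dgru qer uuue afj hmdl riolq srmd tjhw doah wtft
Hunk 5: at line 1 remove [gkb,dgru] add [bye,mzies] -> 12 lines: sxoep bye mzies qer uuue afj hmdl riolq srmd tjhw doah wtft

Answer: sxoep
bye
mzies
qer
uuue
afj
hmdl
riolq
srmd
tjhw
doah
wtft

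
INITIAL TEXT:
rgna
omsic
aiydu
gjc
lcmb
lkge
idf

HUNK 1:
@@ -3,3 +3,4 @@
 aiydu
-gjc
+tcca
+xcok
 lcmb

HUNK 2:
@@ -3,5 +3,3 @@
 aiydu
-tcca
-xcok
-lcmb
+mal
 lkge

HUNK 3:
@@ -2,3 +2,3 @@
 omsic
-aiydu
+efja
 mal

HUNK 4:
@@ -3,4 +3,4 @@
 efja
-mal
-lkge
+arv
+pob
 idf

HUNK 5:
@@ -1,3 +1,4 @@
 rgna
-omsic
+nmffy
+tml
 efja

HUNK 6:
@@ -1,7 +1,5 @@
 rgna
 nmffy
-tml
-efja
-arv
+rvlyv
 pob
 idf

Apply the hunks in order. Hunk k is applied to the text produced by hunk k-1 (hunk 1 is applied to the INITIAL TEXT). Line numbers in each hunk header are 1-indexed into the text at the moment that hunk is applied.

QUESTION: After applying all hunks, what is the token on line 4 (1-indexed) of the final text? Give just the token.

Answer: pob

Derivation:
Hunk 1: at line 3 remove [gjc] add [tcca,xcok] -> 8 lines: rgna omsic aiydu tcca xcok lcmb lkge idf
Hunk 2: at line 3 remove [tcca,xcok,lcmb] add [mal] -> 6 lines: rgna omsic aiydu mal lkge idf
Hunk 3: at line 2 remove [aiydu] add [efja] -> 6 lines: rgna omsic efja mal lkge idf
Hunk 4: at line 3 remove [mal,lkge] add [arv,pob] -> 6 lines: rgna omsic efja arv pob idf
Hunk 5: at line 1 remove [omsic] add [nmffy,tml] -> 7 lines: rgna nmffy tml efja arv pob idf
Hunk 6: at line 1 remove [tml,efja,arv] add [rvlyv] -> 5 lines: rgna nmffy rvlyv pob idf
Final line 4: pob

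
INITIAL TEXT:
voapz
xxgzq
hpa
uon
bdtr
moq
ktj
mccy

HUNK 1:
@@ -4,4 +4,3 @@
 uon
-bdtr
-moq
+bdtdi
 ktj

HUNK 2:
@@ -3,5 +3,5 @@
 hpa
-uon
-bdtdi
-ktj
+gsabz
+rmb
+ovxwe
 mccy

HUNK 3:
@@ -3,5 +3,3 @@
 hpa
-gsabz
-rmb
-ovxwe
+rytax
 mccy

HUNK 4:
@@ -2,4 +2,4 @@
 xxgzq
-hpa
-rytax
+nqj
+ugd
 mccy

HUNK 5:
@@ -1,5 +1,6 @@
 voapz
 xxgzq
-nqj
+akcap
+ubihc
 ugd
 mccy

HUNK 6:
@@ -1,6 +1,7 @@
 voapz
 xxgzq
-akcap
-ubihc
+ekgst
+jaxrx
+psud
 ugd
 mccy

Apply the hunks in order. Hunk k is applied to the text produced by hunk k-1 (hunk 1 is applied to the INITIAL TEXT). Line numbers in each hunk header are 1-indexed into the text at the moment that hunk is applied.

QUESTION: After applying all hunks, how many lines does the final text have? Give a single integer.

Hunk 1: at line 4 remove [bdtr,moq] add [bdtdi] -> 7 lines: voapz xxgzq hpa uon bdtdi ktj mccy
Hunk 2: at line 3 remove [uon,bdtdi,ktj] add [gsabz,rmb,ovxwe] -> 7 lines: voapz xxgzq hpa gsabz rmb ovxwe mccy
Hunk 3: at line 3 remove [gsabz,rmb,ovxwe] add [rytax] -> 5 lines: voapz xxgzq hpa rytax mccy
Hunk 4: at line 2 remove [hpa,rytax] add [nqj,ugd] -> 5 lines: voapz xxgzq nqj ugd mccy
Hunk 5: at line 1 remove [nqj] add [akcap,ubihc] -> 6 lines: voapz xxgzq akcap ubihc ugd mccy
Hunk 6: at line 1 remove [akcap,ubihc] add [ekgst,jaxrx,psud] -> 7 lines: voapz xxgzq ekgst jaxrx psud ugd mccy
Final line count: 7

Answer: 7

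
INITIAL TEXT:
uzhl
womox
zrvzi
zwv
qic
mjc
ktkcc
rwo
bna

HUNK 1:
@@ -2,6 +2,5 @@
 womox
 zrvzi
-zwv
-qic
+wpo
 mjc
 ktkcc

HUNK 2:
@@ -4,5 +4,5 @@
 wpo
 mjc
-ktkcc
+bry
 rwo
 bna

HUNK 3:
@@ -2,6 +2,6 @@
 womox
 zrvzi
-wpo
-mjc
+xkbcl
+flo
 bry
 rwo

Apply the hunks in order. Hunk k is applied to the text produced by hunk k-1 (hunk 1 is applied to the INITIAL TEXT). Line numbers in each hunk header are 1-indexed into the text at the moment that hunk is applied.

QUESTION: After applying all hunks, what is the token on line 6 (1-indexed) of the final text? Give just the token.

Hunk 1: at line 2 remove [zwv,qic] add [wpo] -> 8 lines: uzhl womox zrvzi wpo mjc ktkcc rwo bna
Hunk 2: at line 4 remove [ktkcc] add [bry] -> 8 lines: uzhl womox zrvzi wpo mjc bry rwo bna
Hunk 3: at line 2 remove [wpo,mjc] add [xkbcl,flo] -> 8 lines: uzhl womox zrvzi xkbcl flo bry rwo bna
Final line 6: bry

Answer: bry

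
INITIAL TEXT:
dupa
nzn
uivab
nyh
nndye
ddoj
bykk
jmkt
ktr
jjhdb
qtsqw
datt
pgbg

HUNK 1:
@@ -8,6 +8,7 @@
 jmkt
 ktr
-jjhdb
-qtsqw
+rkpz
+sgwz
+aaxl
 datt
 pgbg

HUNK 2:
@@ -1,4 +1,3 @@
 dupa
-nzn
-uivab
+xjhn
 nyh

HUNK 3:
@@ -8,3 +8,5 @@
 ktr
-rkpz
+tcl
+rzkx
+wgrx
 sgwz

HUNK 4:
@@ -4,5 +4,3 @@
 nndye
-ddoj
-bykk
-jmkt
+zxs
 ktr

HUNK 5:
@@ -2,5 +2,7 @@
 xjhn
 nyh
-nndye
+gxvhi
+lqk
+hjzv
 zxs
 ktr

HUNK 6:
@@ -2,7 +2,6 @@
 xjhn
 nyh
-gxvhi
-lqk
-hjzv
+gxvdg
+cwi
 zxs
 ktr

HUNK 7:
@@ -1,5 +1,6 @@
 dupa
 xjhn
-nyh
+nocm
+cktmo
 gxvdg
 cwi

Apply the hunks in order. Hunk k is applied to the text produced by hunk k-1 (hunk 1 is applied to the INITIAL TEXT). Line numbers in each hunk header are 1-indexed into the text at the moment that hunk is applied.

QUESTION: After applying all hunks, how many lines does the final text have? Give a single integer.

Answer: 15

Derivation:
Hunk 1: at line 8 remove [jjhdb,qtsqw] add [rkpz,sgwz,aaxl] -> 14 lines: dupa nzn uivab nyh nndye ddoj bykk jmkt ktr rkpz sgwz aaxl datt pgbg
Hunk 2: at line 1 remove [nzn,uivab] add [xjhn] -> 13 lines: dupa xjhn nyh nndye ddoj bykk jmkt ktr rkpz sgwz aaxl datt pgbg
Hunk 3: at line 8 remove [rkpz] add [tcl,rzkx,wgrx] -> 15 lines: dupa xjhn nyh nndye ddoj bykk jmkt ktr tcl rzkx wgrx sgwz aaxl datt pgbg
Hunk 4: at line 4 remove [ddoj,bykk,jmkt] add [zxs] -> 13 lines: dupa xjhn nyh nndye zxs ktr tcl rzkx wgrx sgwz aaxl datt pgbg
Hunk 5: at line 2 remove [nndye] add [gxvhi,lqk,hjzv] -> 15 lines: dupa xjhn nyh gxvhi lqk hjzv zxs ktr tcl rzkx wgrx sgwz aaxl datt pgbg
Hunk 6: at line 2 remove [gxvhi,lqk,hjzv] add [gxvdg,cwi] -> 14 lines: dupa xjhn nyh gxvdg cwi zxs ktr tcl rzkx wgrx sgwz aaxl datt pgbg
Hunk 7: at line 1 remove [nyh] add [nocm,cktmo] -> 15 lines: dupa xjhn nocm cktmo gxvdg cwi zxs ktr tcl rzkx wgrx sgwz aaxl datt pgbg
Final line count: 15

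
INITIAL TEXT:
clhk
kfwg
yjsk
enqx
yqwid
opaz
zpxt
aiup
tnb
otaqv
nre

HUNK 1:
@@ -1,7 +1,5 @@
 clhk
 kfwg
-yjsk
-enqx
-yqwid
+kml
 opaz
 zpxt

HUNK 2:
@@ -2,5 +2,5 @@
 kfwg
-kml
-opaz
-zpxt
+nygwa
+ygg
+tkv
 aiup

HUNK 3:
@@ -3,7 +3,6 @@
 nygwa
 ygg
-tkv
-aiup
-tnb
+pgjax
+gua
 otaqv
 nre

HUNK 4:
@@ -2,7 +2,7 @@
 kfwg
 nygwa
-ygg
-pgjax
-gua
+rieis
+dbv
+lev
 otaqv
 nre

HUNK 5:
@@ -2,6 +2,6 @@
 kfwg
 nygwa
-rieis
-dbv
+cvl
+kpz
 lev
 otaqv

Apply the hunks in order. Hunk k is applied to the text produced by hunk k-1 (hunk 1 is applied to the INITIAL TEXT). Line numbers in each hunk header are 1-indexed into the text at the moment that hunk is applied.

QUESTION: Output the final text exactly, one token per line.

Answer: clhk
kfwg
nygwa
cvl
kpz
lev
otaqv
nre

Derivation:
Hunk 1: at line 1 remove [yjsk,enqx,yqwid] add [kml] -> 9 lines: clhk kfwg kml opaz zpxt aiup tnb otaqv nre
Hunk 2: at line 2 remove [kml,opaz,zpxt] add [nygwa,ygg,tkv] -> 9 lines: clhk kfwg nygwa ygg tkv aiup tnb otaqv nre
Hunk 3: at line 3 remove [tkv,aiup,tnb] add [pgjax,gua] -> 8 lines: clhk kfwg nygwa ygg pgjax gua otaqv nre
Hunk 4: at line 2 remove [ygg,pgjax,gua] add [rieis,dbv,lev] -> 8 lines: clhk kfwg nygwa rieis dbv lev otaqv nre
Hunk 5: at line 2 remove [rieis,dbv] add [cvl,kpz] -> 8 lines: clhk kfwg nygwa cvl kpz lev otaqv nre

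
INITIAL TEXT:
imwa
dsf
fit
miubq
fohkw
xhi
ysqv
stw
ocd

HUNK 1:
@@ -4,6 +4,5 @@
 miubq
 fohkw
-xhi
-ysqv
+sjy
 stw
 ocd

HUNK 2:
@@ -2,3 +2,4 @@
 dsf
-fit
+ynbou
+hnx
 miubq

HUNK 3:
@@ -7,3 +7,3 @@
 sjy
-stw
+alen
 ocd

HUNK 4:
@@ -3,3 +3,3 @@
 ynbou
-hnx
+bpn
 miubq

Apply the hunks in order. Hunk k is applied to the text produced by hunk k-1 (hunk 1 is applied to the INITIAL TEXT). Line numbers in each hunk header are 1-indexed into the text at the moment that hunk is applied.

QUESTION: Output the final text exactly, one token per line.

Hunk 1: at line 4 remove [xhi,ysqv] add [sjy] -> 8 lines: imwa dsf fit miubq fohkw sjy stw ocd
Hunk 2: at line 2 remove [fit] add [ynbou,hnx] -> 9 lines: imwa dsf ynbou hnx miubq fohkw sjy stw ocd
Hunk 3: at line 7 remove [stw] add [alen] -> 9 lines: imwa dsf ynbou hnx miubq fohkw sjy alen ocd
Hunk 4: at line 3 remove [hnx] add [bpn] -> 9 lines: imwa dsf ynbou bpn miubq fohkw sjy alen ocd

Answer: imwa
dsf
ynbou
bpn
miubq
fohkw
sjy
alen
ocd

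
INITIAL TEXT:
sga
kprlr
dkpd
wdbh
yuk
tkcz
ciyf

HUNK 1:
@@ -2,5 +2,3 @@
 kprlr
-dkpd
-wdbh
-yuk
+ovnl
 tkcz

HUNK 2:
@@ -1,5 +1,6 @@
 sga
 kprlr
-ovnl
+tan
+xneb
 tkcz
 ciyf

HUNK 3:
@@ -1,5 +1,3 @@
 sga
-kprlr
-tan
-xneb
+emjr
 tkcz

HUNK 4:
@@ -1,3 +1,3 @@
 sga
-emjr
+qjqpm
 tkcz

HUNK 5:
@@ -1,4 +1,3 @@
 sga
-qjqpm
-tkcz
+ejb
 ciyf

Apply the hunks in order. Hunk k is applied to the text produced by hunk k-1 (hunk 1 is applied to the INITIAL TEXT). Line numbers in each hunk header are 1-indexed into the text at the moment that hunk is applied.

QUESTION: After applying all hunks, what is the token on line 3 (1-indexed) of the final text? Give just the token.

Hunk 1: at line 2 remove [dkpd,wdbh,yuk] add [ovnl] -> 5 lines: sga kprlr ovnl tkcz ciyf
Hunk 2: at line 1 remove [ovnl] add [tan,xneb] -> 6 lines: sga kprlr tan xneb tkcz ciyf
Hunk 3: at line 1 remove [kprlr,tan,xneb] add [emjr] -> 4 lines: sga emjr tkcz ciyf
Hunk 4: at line 1 remove [emjr] add [qjqpm] -> 4 lines: sga qjqpm tkcz ciyf
Hunk 5: at line 1 remove [qjqpm,tkcz] add [ejb] -> 3 lines: sga ejb ciyf
Final line 3: ciyf

Answer: ciyf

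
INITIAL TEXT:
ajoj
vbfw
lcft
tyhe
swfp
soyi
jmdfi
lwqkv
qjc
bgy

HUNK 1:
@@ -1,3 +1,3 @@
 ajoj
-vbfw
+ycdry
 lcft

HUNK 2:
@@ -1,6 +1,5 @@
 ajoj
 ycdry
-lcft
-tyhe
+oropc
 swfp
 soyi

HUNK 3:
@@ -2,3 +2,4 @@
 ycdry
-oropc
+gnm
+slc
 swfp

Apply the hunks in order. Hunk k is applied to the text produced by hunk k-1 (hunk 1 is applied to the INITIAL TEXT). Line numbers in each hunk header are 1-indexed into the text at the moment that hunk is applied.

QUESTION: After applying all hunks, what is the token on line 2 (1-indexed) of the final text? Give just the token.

Hunk 1: at line 1 remove [vbfw] add [ycdry] -> 10 lines: ajoj ycdry lcft tyhe swfp soyi jmdfi lwqkv qjc bgy
Hunk 2: at line 1 remove [lcft,tyhe] add [oropc] -> 9 lines: ajoj ycdry oropc swfp soyi jmdfi lwqkv qjc bgy
Hunk 3: at line 2 remove [oropc] add [gnm,slc] -> 10 lines: ajoj ycdry gnm slc swfp soyi jmdfi lwqkv qjc bgy
Final line 2: ycdry

Answer: ycdry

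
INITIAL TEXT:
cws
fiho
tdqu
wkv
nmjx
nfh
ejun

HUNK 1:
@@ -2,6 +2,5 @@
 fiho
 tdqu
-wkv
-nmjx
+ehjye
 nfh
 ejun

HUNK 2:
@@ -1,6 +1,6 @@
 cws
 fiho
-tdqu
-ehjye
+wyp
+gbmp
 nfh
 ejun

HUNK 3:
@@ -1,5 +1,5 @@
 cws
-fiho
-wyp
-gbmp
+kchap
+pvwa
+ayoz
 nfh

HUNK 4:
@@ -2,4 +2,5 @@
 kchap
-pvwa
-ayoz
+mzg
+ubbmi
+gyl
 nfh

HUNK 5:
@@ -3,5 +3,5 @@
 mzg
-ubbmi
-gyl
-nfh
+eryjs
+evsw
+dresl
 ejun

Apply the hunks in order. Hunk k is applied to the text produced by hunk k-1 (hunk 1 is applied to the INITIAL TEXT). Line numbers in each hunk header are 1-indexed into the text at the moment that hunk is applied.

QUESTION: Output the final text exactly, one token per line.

Hunk 1: at line 2 remove [wkv,nmjx] add [ehjye] -> 6 lines: cws fiho tdqu ehjye nfh ejun
Hunk 2: at line 1 remove [tdqu,ehjye] add [wyp,gbmp] -> 6 lines: cws fiho wyp gbmp nfh ejun
Hunk 3: at line 1 remove [fiho,wyp,gbmp] add [kchap,pvwa,ayoz] -> 6 lines: cws kchap pvwa ayoz nfh ejun
Hunk 4: at line 2 remove [pvwa,ayoz] add [mzg,ubbmi,gyl] -> 7 lines: cws kchap mzg ubbmi gyl nfh ejun
Hunk 5: at line 3 remove [ubbmi,gyl,nfh] add [eryjs,evsw,dresl] -> 7 lines: cws kchap mzg eryjs evsw dresl ejun

Answer: cws
kchap
mzg
eryjs
evsw
dresl
ejun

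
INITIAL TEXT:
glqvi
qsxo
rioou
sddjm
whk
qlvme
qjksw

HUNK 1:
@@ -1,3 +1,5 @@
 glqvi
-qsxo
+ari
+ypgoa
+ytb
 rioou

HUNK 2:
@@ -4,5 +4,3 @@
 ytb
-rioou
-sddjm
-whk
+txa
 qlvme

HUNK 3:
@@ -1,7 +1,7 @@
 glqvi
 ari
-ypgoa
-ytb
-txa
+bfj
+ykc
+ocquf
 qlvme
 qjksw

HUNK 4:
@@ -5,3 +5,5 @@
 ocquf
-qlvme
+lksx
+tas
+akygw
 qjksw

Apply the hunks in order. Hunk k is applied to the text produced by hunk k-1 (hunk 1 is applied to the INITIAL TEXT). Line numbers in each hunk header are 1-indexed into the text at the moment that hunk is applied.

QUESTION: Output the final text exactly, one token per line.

Hunk 1: at line 1 remove [qsxo] add [ari,ypgoa,ytb] -> 9 lines: glqvi ari ypgoa ytb rioou sddjm whk qlvme qjksw
Hunk 2: at line 4 remove [rioou,sddjm,whk] add [txa] -> 7 lines: glqvi ari ypgoa ytb txa qlvme qjksw
Hunk 3: at line 1 remove [ypgoa,ytb,txa] add [bfj,ykc,ocquf] -> 7 lines: glqvi ari bfj ykc ocquf qlvme qjksw
Hunk 4: at line 5 remove [qlvme] add [lksx,tas,akygw] -> 9 lines: glqvi ari bfj ykc ocquf lksx tas akygw qjksw

Answer: glqvi
ari
bfj
ykc
ocquf
lksx
tas
akygw
qjksw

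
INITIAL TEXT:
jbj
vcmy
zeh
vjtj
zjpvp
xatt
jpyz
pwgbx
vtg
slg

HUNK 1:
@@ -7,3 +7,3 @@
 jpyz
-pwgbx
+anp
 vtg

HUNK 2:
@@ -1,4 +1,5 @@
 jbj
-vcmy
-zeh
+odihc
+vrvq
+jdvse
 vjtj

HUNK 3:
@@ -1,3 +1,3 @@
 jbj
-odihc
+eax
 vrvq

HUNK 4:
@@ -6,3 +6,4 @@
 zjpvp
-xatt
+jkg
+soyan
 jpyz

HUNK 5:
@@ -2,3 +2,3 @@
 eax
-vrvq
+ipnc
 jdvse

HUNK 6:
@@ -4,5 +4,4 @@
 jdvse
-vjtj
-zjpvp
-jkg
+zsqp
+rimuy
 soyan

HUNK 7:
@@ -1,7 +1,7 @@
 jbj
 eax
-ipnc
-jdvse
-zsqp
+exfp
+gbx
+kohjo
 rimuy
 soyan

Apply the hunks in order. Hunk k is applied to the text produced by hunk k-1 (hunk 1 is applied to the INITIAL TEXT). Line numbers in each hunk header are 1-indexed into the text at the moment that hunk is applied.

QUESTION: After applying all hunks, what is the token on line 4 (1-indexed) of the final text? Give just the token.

Hunk 1: at line 7 remove [pwgbx] add [anp] -> 10 lines: jbj vcmy zeh vjtj zjpvp xatt jpyz anp vtg slg
Hunk 2: at line 1 remove [vcmy,zeh] add [odihc,vrvq,jdvse] -> 11 lines: jbj odihc vrvq jdvse vjtj zjpvp xatt jpyz anp vtg slg
Hunk 3: at line 1 remove [odihc] add [eax] -> 11 lines: jbj eax vrvq jdvse vjtj zjpvp xatt jpyz anp vtg slg
Hunk 4: at line 6 remove [xatt] add [jkg,soyan] -> 12 lines: jbj eax vrvq jdvse vjtj zjpvp jkg soyan jpyz anp vtg slg
Hunk 5: at line 2 remove [vrvq] add [ipnc] -> 12 lines: jbj eax ipnc jdvse vjtj zjpvp jkg soyan jpyz anp vtg slg
Hunk 6: at line 4 remove [vjtj,zjpvp,jkg] add [zsqp,rimuy] -> 11 lines: jbj eax ipnc jdvse zsqp rimuy soyan jpyz anp vtg slg
Hunk 7: at line 1 remove [ipnc,jdvse,zsqp] add [exfp,gbx,kohjo] -> 11 lines: jbj eax exfp gbx kohjo rimuy soyan jpyz anp vtg slg
Final line 4: gbx

Answer: gbx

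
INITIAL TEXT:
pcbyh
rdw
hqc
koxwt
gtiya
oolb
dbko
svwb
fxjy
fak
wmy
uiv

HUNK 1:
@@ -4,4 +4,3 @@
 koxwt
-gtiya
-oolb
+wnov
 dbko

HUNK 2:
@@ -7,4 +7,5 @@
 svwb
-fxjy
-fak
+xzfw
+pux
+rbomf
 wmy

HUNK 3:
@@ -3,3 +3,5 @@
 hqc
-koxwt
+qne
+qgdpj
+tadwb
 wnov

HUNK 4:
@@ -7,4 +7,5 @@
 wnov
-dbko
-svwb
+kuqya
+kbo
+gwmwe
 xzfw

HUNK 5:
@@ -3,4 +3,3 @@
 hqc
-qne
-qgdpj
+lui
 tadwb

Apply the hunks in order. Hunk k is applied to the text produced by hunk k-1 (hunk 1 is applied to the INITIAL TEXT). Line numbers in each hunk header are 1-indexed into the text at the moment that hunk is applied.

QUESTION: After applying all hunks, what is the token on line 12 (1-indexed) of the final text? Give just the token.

Answer: rbomf

Derivation:
Hunk 1: at line 4 remove [gtiya,oolb] add [wnov] -> 11 lines: pcbyh rdw hqc koxwt wnov dbko svwb fxjy fak wmy uiv
Hunk 2: at line 7 remove [fxjy,fak] add [xzfw,pux,rbomf] -> 12 lines: pcbyh rdw hqc koxwt wnov dbko svwb xzfw pux rbomf wmy uiv
Hunk 3: at line 3 remove [koxwt] add [qne,qgdpj,tadwb] -> 14 lines: pcbyh rdw hqc qne qgdpj tadwb wnov dbko svwb xzfw pux rbomf wmy uiv
Hunk 4: at line 7 remove [dbko,svwb] add [kuqya,kbo,gwmwe] -> 15 lines: pcbyh rdw hqc qne qgdpj tadwb wnov kuqya kbo gwmwe xzfw pux rbomf wmy uiv
Hunk 5: at line 3 remove [qne,qgdpj] add [lui] -> 14 lines: pcbyh rdw hqc lui tadwb wnov kuqya kbo gwmwe xzfw pux rbomf wmy uiv
Final line 12: rbomf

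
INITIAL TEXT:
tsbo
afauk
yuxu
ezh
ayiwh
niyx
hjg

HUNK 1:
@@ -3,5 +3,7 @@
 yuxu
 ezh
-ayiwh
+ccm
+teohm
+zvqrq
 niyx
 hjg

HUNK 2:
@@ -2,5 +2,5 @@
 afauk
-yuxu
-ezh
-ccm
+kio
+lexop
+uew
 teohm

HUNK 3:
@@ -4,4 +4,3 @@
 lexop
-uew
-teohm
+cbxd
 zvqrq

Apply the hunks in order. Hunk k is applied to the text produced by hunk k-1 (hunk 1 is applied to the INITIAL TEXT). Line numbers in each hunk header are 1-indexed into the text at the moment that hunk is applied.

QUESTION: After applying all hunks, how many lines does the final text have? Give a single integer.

Hunk 1: at line 3 remove [ayiwh] add [ccm,teohm,zvqrq] -> 9 lines: tsbo afauk yuxu ezh ccm teohm zvqrq niyx hjg
Hunk 2: at line 2 remove [yuxu,ezh,ccm] add [kio,lexop,uew] -> 9 lines: tsbo afauk kio lexop uew teohm zvqrq niyx hjg
Hunk 3: at line 4 remove [uew,teohm] add [cbxd] -> 8 lines: tsbo afauk kio lexop cbxd zvqrq niyx hjg
Final line count: 8

Answer: 8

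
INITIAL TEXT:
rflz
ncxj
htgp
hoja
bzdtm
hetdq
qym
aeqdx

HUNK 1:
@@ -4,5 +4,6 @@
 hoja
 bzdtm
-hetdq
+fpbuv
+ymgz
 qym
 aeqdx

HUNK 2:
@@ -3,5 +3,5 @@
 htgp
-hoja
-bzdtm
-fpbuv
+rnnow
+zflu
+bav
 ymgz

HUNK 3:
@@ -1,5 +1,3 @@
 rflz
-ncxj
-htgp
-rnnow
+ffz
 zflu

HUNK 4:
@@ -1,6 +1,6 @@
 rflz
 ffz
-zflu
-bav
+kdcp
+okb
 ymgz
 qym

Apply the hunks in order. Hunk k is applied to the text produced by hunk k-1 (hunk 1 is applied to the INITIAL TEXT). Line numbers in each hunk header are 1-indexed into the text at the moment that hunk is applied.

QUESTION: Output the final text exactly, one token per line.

Hunk 1: at line 4 remove [hetdq] add [fpbuv,ymgz] -> 9 lines: rflz ncxj htgp hoja bzdtm fpbuv ymgz qym aeqdx
Hunk 2: at line 3 remove [hoja,bzdtm,fpbuv] add [rnnow,zflu,bav] -> 9 lines: rflz ncxj htgp rnnow zflu bav ymgz qym aeqdx
Hunk 3: at line 1 remove [ncxj,htgp,rnnow] add [ffz] -> 7 lines: rflz ffz zflu bav ymgz qym aeqdx
Hunk 4: at line 1 remove [zflu,bav] add [kdcp,okb] -> 7 lines: rflz ffz kdcp okb ymgz qym aeqdx

Answer: rflz
ffz
kdcp
okb
ymgz
qym
aeqdx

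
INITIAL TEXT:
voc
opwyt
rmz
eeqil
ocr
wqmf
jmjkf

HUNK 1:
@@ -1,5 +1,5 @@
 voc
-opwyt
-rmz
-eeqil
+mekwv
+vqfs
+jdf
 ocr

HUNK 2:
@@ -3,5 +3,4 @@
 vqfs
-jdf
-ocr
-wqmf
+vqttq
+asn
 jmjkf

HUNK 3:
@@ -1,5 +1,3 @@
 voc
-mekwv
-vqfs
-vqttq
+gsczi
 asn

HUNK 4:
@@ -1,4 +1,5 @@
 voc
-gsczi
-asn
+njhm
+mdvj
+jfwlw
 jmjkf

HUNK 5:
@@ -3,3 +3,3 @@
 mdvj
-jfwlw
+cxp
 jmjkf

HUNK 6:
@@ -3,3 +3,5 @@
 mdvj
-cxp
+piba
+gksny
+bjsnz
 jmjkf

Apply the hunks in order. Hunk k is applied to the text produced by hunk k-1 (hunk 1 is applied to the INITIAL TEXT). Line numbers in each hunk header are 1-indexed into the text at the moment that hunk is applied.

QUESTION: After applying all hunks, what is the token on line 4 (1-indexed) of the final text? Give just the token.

Hunk 1: at line 1 remove [opwyt,rmz,eeqil] add [mekwv,vqfs,jdf] -> 7 lines: voc mekwv vqfs jdf ocr wqmf jmjkf
Hunk 2: at line 3 remove [jdf,ocr,wqmf] add [vqttq,asn] -> 6 lines: voc mekwv vqfs vqttq asn jmjkf
Hunk 3: at line 1 remove [mekwv,vqfs,vqttq] add [gsczi] -> 4 lines: voc gsczi asn jmjkf
Hunk 4: at line 1 remove [gsczi,asn] add [njhm,mdvj,jfwlw] -> 5 lines: voc njhm mdvj jfwlw jmjkf
Hunk 5: at line 3 remove [jfwlw] add [cxp] -> 5 lines: voc njhm mdvj cxp jmjkf
Hunk 6: at line 3 remove [cxp] add [piba,gksny,bjsnz] -> 7 lines: voc njhm mdvj piba gksny bjsnz jmjkf
Final line 4: piba

Answer: piba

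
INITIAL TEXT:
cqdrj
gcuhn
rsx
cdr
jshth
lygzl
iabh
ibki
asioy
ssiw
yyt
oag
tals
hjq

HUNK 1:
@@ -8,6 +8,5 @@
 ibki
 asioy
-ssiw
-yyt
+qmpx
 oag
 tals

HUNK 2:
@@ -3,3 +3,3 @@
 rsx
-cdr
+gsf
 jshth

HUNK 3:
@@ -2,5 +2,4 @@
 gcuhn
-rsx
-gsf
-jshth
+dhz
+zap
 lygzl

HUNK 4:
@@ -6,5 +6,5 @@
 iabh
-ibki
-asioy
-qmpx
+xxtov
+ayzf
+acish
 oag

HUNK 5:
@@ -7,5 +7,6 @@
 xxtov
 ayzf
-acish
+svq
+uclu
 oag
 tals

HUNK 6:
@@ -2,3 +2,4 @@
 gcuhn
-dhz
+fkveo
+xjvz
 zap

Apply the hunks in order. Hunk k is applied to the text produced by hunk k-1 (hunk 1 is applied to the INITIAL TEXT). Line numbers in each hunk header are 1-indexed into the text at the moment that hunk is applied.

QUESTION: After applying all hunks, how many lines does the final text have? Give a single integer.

Hunk 1: at line 8 remove [ssiw,yyt] add [qmpx] -> 13 lines: cqdrj gcuhn rsx cdr jshth lygzl iabh ibki asioy qmpx oag tals hjq
Hunk 2: at line 3 remove [cdr] add [gsf] -> 13 lines: cqdrj gcuhn rsx gsf jshth lygzl iabh ibki asioy qmpx oag tals hjq
Hunk 3: at line 2 remove [rsx,gsf,jshth] add [dhz,zap] -> 12 lines: cqdrj gcuhn dhz zap lygzl iabh ibki asioy qmpx oag tals hjq
Hunk 4: at line 6 remove [ibki,asioy,qmpx] add [xxtov,ayzf,acish] -> 12 lines: cqdrj gcuhn dhz zap lygzl iabh xxtov ayzf acish oag tals hjq
Hunk 5: at line 7 remove [acish] add [svq,uclu] -> 13 lines: cqdrj gcuhn dhz zap lygzl iabh xxtov ayzf svq uclu oag tals hjq
Hunk 6: at line 2 remove [dhz] add [fkveo,xjvz] -> 14 lines: cqdrj gcuhn fkveo xjvz zap lygzl iabh xxtov ayzf svq uclu oag tals hjq
Final line count: 14

Answer: 14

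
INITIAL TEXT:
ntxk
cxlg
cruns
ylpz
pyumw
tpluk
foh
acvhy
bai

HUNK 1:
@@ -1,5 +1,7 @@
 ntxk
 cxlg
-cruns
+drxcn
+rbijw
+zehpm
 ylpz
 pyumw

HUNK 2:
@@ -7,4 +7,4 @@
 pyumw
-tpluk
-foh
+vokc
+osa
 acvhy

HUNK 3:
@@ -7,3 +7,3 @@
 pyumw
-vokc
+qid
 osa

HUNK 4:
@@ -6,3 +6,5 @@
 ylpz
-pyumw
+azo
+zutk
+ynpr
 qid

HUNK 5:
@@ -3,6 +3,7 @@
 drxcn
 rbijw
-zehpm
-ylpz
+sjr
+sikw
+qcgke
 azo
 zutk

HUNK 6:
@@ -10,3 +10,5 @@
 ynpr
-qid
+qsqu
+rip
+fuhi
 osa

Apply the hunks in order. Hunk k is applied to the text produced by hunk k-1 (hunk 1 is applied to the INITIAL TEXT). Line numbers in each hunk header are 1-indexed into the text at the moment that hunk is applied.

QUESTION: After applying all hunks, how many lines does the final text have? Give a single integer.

Answer: 16

Derivation:
Hunk 1: at line 1 remove [cruns] add [drxcn,rbijw,zehpm] -> 11 lines: ntxk cxlg drxcn rbijw zehpm ylpz pyumw tpluk foh acvhy bai
Hunk 2: at line 7 remove [tpluk,foh] add [vokc,osa] -> 11 lines: ntxk cxlg drxcn rbijw zehpm ylpz pyumw vokc osa acvhy bai
Hunk 3: at line 7 remove [vokc] add [qid] -> 11 lines: ntxk cxlg drxcn rbijw zehpm ylpz pyumw qid osa acvhy bai
Hunk 4: at line 6 remove [pyumw] add [azo,zutk,ynpr] -> 13 lines: ntxk cxlg drxcn rbijw zehpm ylpz azo zutk ynpr qid osa acvhy bai
Hunk 5: at line 3 remove [zehpm,ylpz] add [sjr,sikw,qcgke] -> 14 lines: ntxk cxlg drxcn rbijw sjr sikw qcgke azo zutk ynpr qid osa acvhy bai
Hunk 6: at line 10 remove [qid] add [qsqu,rip,fuhi] -> 16 lines: ntxk cxlg drxcn rbijw sjr sikw qcgke azo zutk ynpr qsqu rip fuhi osa acvhy bai
Final line count: 16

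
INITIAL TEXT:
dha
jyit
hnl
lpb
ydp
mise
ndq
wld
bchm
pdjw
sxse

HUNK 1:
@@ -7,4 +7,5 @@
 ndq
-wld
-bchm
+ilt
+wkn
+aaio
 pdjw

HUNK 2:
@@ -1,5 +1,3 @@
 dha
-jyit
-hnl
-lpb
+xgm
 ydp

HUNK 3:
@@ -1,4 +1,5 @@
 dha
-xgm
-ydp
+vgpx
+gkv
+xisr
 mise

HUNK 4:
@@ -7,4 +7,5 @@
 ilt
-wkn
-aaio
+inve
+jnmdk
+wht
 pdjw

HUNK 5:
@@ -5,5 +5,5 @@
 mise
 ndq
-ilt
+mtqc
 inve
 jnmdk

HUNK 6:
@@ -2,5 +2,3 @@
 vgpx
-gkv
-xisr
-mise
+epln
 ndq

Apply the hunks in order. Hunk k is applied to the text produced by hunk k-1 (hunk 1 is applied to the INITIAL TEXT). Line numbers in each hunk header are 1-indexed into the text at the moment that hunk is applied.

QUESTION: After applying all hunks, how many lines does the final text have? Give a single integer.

Answer: 10

Derivation:
Hunk 1: at line 7 remove [wld,bchm] add [ilt,wkn,aaio] -> 12 lines: dha jyit hnl lpb ydp mise ndq ilt wkn aaio pdjw sxse
Hunk 2: at line 1 remove [jyit,hnl,lpb] add [xgm] -> 10 lines: dha xgm ydp mise ndq ilt wkn aaio pdjw sxse
Hunk 3: at line 1 remove [xgm,ydp] add [vgpx,gkv,xisr] -> 11 lines: dha vgpx gkv xisr mise ndq ilt wkn aaio pdjw sxse
Hunk 4: at line 7 remove [wkn,aaio] add [inve,jnmdk,wht] -> 12 lines: dha vgpx gkv xisr mise ndq ilt inve jnmdk wht pdjw sxse
Hunk 5: at line 5 remove [ilt] add [mtqc] -> 12 lines: dha vgpx gkv xisr mise ndq mtqc inve jnmdk wht pdjw sxse
Hunk 6: at line 2 remove [gkv,xisr,mise] add [epln] -> 10 lines: dha vgpx epln ndq mtqc inve jnmdk wht pdjw sxse
Final line count: 10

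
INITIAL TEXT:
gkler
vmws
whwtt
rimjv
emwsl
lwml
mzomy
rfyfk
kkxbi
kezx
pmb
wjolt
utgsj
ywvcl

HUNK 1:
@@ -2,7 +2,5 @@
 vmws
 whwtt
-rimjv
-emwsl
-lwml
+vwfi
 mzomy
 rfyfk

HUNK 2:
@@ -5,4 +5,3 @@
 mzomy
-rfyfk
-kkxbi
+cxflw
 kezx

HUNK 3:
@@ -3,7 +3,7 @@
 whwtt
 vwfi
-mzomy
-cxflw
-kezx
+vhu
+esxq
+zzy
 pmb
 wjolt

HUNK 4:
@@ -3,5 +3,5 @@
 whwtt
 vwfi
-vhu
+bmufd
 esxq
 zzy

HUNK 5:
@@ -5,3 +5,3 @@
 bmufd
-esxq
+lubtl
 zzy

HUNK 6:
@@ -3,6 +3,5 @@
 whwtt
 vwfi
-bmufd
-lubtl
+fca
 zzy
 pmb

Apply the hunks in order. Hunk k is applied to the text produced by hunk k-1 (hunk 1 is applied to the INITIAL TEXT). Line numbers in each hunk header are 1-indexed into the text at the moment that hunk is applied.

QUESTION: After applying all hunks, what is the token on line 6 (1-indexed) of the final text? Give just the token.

Hunk 1: at line 2 remove [rimjv,emwsl,lwml] add [vwfi] -> 12 lines: gkler vmws whwtt vwfi mzomy rfyfk kkxbi kezx pmb wjolt utgsj ywvcl
Hunk 2: at line 5 remove [rfyfk,kkxbi] add [cxflw] -> 11 lines: gkler vmws whwtt vwfi mzomy cxflw kezx pmb wjolt utgsj ywvcl
Hunk 3: at line 3 remove [mzomy,cxflw,kezx] add [vhu,esxq,zzy] -> 11 lines: gkler vmws whwtt vwfi vhu esxq zzy pmb wjolt utgsj ywvcl
Hunk 4: at line 3 remove [vhu] add [bmufd] -> 11 lines: gkler vmws whwtt vwfi bmufd esxq zzy pmb wjolt utgsj ywvcl
Hunk 5: at line 5 remove [esxq] add [lubtl] -> 11 lines: gkler vmws whwtt vwfi bmufd lubtl zzy pmb wjolt utgsj ywvcl
Hunk 6: at line 3 remove [bmufd,lubtl] add [fca] -> 10 lines: gkler vmws whwtt vwfi fca zzy pmb wjolt utgsj ywvcl
Final line 6: zzy

Answer: zzy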